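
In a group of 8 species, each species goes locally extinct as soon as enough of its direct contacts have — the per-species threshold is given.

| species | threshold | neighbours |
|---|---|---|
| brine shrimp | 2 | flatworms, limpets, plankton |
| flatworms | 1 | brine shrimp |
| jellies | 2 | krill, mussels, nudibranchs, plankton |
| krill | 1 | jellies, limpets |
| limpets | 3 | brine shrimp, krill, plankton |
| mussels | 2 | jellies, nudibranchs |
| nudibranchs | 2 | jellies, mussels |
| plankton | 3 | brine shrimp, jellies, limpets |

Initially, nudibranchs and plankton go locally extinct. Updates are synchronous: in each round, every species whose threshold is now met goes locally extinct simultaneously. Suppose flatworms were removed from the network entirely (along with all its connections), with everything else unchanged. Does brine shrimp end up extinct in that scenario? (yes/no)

no

With flatworms removed:
Round 1 — nudibranchs, plankton go locally extinct (initial).
Round 2 — checking thresholds:
  brine shrimp: 1 of 2 neighbours < 2, not yet.
  jellies: 2 of 4 neighbours ≥ 2, goes locally extinct.
  limpets: 1 of 3 neighbours < 3, not yet.
  mussels: 1 of 2 neighbours < 2, not yet.
Round 3 — checking thresholds:
  brine shrimp: 1 of 2 neighbours < 2, not yet.
  krill: 1 of 2 neighbours ≥ 1, goes locally extinct.
  limpets: 1 of 3 neighbours < 3, not yet.
  mussels: 2 of 2 neighbours ≥ 2, goes locally extinct.
Round 4 — no new extinctions; cascade stops.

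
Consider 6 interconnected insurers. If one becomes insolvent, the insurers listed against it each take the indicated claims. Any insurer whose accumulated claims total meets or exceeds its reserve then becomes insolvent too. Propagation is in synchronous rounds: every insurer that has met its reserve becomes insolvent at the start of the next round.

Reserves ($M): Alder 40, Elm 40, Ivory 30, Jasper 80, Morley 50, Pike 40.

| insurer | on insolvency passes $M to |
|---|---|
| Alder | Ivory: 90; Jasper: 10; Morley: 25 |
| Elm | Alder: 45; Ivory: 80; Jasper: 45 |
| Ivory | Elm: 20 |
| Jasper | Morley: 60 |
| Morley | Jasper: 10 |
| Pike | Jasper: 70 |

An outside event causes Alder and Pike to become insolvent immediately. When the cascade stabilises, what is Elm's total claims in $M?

20

Round 1 — Alder, Pike become insolvent (initial).
  Ivory: +90 → 90 ≥ 30
  Jasper: +10+70 → 80 ≥ 80
  Morley: +25 → 25 < 50
Round 2 — Ivory, Jasper become insolvent.
  Elm: +20 → 20 < 40
  Morley: +60 → 85 ≥ 50
Round 3 — Morley becomes insolvent.
No further insolvencies.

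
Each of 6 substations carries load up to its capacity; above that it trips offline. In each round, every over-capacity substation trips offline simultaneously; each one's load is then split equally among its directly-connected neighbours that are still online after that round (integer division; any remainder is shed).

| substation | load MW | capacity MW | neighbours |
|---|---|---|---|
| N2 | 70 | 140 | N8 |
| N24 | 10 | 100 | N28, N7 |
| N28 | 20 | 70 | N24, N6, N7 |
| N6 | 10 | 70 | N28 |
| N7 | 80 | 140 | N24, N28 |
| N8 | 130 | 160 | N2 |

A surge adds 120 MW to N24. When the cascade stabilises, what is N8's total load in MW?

Round 1 — N24 at 130 > 100. N24 trips offline.
  N24 sheds 130 MW to N28, N7: 65 each.
    N28: 20+65 = 85 > 70
    N7: 80+65 = 145 > 140
Round 2 — N28, N7 trip offline.
  N28 sheds 85 MW to N6: 85 each.
    N6: 10+85 = 95 > 70
  N7 sheds 145 MW: no online neighbours, lost.
Round 3 — N6 trips offline.
  N6 sheds 95 MW: no online neighbours, lost.
No further trips.

130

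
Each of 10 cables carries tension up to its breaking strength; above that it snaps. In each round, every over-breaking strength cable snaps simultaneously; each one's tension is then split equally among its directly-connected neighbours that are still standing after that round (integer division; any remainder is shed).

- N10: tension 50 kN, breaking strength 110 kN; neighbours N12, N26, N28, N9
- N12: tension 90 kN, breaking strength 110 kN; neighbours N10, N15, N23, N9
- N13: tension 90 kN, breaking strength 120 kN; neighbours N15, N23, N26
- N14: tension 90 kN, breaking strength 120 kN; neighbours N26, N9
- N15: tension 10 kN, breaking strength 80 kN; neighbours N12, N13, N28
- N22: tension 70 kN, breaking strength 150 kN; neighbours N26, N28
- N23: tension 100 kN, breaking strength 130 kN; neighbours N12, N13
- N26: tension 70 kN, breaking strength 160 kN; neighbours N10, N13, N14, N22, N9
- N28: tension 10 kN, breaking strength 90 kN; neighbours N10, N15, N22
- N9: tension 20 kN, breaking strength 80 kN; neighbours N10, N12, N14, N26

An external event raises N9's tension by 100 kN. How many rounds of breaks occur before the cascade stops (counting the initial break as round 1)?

6

Round 1 — N9 at 120 > 80. N9 snaps.
  N9 sheds 120 kN to N10, N12, N14, N26: 30 each.
    N10: 50+30 = 80 ≤ 110
    N12: 90+30 = 120 > 110
    N14: 90+30 = 120 ≤ 120
    N26: 70+30 = 100 ≤ 160
Round 2 — N12 snaps.
  N12 sheds 120 kN to N10, N15, N23: 40 each.
    N10: 80+40 = 120 > 110
    N15: 10+40 = 50 ≤ 80
    N23: 100+40 = 140 > 130
Round 3 — N10, N23 snap.
  N10 sheds 120 kN to N26, N28: 60 each.
    N26: 100+60 = 160 ≤ 160
    N28: 10+60 = 70 ≤ 90
  N23 sheds 140 kN to N13: 140 each.
    N13: 90+140 = 230 > 120
Round 4 — N13 snaps.
  N13 sheds 230 kN to N15, N26: 115 each.
    N15: 50+115 = 165 > 80
    N26: 160+115 = 275 > 160
Round 5 — N15, N26 snap.
  N15 sheds 165 kN to N28: 165 each.
    N28: 70+165 = 235 > 90
  N26 sheds 275 kN to N14, N22: 137 each (1 lost).
    N14: 120+137 = 257 > 120
    N22: 70+137 = 207 > 150
Round 6 — N14, N22, N28 snap.
  N14 sheds 257 kN: no online neighbours, lost.
  N22 sheds 207 kN: no online neighbours, lost.
  N28 sheds 235 kN: no online neighbours, lost.
No further breaks.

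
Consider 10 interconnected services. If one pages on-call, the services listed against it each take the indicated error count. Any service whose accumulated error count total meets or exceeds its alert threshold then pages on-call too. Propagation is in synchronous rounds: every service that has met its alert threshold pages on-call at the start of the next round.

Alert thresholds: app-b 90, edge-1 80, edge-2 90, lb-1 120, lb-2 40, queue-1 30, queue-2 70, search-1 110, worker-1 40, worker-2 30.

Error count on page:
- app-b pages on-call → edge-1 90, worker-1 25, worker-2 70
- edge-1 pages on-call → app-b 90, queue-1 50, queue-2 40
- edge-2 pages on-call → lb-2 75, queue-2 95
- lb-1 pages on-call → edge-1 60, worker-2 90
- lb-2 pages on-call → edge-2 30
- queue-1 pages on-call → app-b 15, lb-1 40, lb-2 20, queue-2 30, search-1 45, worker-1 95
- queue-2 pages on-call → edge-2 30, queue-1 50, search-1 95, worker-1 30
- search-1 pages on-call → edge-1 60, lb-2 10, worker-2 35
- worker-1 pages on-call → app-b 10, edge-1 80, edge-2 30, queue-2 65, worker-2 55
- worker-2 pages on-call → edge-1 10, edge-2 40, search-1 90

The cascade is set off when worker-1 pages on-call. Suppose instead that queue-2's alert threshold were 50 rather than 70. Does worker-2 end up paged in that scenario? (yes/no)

With queue-2's alert threshold at 50:
Round 1 — worker-1 pages on-call (initial).
  app-b: +10 → 10 < 90
  edge-1: +80 → 80 ≥ 80
  edge-2: +30 → 30 < 90
  queue-2: +65 → 65 ≥ 50
  worker-2: +55 → 55 ≥ 30
Round 2 — edge-1, queue-2, worker-2 page on-call.
  app-b: +90 → 100 ≥ 90
  edge-2: +30+40 → 100 ≥ 90
  queue-1: +50+50 → 100 ≥ 30
  search-1: +95+90 → 185 ≥ 110
Round 3 — app-b, edge-2, queue-1, search-1 page on-call.
  lb-1: +40 → 40 < 120
  lb-2: +75+20+10 → 105 ≥ 40
Round 4 — lb-2 pages on-call.
No further pages.

yes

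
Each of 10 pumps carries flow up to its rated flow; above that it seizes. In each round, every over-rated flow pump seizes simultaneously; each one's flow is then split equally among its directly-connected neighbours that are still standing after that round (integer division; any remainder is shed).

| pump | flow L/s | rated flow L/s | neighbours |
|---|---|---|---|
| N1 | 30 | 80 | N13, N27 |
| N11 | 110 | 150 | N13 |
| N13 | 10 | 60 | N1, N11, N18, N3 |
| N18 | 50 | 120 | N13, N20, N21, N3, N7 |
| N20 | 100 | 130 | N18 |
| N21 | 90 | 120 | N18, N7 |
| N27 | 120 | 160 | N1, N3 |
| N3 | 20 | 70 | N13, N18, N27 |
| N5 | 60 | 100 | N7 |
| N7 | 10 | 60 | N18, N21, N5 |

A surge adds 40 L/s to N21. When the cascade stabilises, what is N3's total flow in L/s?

70

Round 1 — N21 at 130 > 120. N21 seizes.
  N21 sheds 130 L/s to N18, N7: 65 each.
    N18: 50+65 = 115 ≤ 120
    N7: 10+65 = 75 > 60
Round 2 — N7 seizes.
  N7 sheds 75 L/s to N18, N5: 37 each (1 lost).
    N18: 115+37 = 152 > 120
    N5: 60+37 = 97 ≤ 100
Round 3 — N18 seizes.
  N18 sheds 152 L/s to N13, N20, N3: 50 each (2 lost).
    N13: 10+50 = 60 ≤ 60
    N20: 100+50 = 150 > 130
    N3: 20+50 = 70 ≤ 70
Round 4 — N20 seizes.
  N20 sheds 150 L/s: no online neighbours, lost.
No further seizures.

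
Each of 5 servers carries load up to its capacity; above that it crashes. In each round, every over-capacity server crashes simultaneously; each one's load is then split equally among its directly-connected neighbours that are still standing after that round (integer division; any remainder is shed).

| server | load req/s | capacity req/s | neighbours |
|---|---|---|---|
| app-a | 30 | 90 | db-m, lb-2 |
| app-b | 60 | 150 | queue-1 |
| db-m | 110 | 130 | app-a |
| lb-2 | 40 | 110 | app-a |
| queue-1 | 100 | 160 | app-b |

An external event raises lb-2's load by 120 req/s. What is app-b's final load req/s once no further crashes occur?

Round 1 — lb-2 at 160 > 110. lb-2 crashes.
  lb-2 sheds 160 req/s to app-a: 160 each.
    app-a: 30+160 = 190 > 90
Round 2 — app-a crashes.
  app-a sheds 190 req/s to db-m: 190 each.
    db-m: 110+190 = 300 > 130
Round 3 — db-m crashes.
  db-m sheds 300 req/s: no online neighbours, lost.
No further crashes.

60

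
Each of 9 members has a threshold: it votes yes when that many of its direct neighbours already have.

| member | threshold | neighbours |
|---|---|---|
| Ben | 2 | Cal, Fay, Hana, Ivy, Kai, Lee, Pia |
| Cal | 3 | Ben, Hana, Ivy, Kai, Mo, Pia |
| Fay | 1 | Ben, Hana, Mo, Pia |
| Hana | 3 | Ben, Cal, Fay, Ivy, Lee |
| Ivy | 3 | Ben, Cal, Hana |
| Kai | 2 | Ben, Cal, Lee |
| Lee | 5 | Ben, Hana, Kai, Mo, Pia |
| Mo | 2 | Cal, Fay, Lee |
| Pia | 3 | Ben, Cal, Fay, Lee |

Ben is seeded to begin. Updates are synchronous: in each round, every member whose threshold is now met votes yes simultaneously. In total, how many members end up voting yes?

2

Round 1 — Ben votes yes (initial).
Round 2 — checking thresholds:
  Cal: 1 of 6 neighbours < 3, holds.
  Fay: 1 of 4 neighbours ≥ 1, votes yes.
  Hana: 1 of 5 neighbours < 3, holds.
  Ivy: 1 of 3 neighbours < 3, holds.
  Kai: 1 of 3 neighbours < 2, holds.
  Lee: 1 of 5 neighbours < 5, holds.
  Pia: 1 of 4 neighbours < 3, holds.
Round 3 — no new yes votes; cascade stops.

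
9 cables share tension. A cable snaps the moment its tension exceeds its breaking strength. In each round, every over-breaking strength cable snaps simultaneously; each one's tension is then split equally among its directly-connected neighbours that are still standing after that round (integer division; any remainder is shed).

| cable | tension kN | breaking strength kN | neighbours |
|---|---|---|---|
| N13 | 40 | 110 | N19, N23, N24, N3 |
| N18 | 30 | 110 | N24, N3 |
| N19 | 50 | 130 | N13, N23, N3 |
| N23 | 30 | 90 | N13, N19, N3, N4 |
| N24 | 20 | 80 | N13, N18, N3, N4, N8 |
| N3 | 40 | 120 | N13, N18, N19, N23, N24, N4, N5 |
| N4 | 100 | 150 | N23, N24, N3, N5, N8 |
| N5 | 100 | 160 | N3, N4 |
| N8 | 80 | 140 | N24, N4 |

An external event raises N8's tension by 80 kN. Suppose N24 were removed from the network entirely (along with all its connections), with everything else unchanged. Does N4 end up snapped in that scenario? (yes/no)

With N24 removed:
Round 1 — N8 at 160 > 140. N8 snaps.
  N8 sheds 160 kN to N4: 160 each.
    N4: 100+160 = 260 > 150
Round 2 — N4 snaps.
  N4 sheds 260 kN to N23, N3, N5: 86 each (2 lost).
    N23: 30+86 = 116 > 90
    N3: 40+86 = 126 > 120
    N5: 100+86 = 186 > 160
Round 3 — N23, N3, N5 snap.
  N23 sheds 116 kN to N13, N19: 58 each.
    N13: 40+58 = 98 ≤ 110
    N19: 50+58 = 108 ≤ 130
  N3 sheds 126 kN to N13, N18, N19: 42 each.
    N13: 98+42 = 140 > 110
    N18: 30+42 = 72 ≤ 110
    N19: 108+42 = 150 > 130
  N5 sheds 186 kN: no online neighbours, lost.
Round 4 — N13, N19 snap.
  N13 sheds 140 kN: no online neighbours, lost.
  N19 sheds 150 kN: no online neighbours, lost.
No further breaks.

yes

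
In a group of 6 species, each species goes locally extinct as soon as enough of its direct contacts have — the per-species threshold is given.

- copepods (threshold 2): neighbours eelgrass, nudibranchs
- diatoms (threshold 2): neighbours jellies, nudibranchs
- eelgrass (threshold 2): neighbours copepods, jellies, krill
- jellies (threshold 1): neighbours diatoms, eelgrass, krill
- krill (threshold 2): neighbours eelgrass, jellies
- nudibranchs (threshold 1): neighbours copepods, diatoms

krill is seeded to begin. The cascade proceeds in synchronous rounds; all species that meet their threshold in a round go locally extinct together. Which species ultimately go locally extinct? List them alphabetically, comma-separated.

eelgrass, jellies, krill

Round 1 — krill goes locally extinct (initial).
Round 2 — checking thresholds:
  eelgrass: 1 of 3 neighbours < 2, holds.
  jellies: 1 of 3 neighbours ≥ 1, goes locally extinct.
Round 3 — checking thresholds:
  diatoms: 1 of 2 neighbours < 2, holds.
  eelgrass: 2 of 3 neighbours ≥ 2, goes locally extinct.
Round 4 — no new extinctions; cascade stops.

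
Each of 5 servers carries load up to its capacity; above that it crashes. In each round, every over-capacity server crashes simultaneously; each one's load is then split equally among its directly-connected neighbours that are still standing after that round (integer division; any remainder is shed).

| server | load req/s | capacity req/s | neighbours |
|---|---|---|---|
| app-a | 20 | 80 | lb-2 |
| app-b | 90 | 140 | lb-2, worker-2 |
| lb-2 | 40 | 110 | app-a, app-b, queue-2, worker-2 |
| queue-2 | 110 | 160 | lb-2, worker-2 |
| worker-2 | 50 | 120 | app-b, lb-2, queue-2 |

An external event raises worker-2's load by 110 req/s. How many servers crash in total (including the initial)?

Round 1 — worker-2 at 160 > 120. worker-2 crashes.
  worker-2 sheds 160 req/s to app-b, lb-2, queue-2: 53 each (1 lost).
    app-b: 90+53 = 143 > 140
    lb-2: 40+53 = 93 ≤ 110
    queue-2: 110+53 = 163 > 160
Round 2 — app-b, queue-2 crash.
  app-b sheds 143 req/s to lb-2: 143 each.
    lb-2: 93+143 = 236 > 110
  queue-2 sheds 163 req/s to lb-2: 163 each.
    lb-2: 236+163 = 399 > 110
Round 3 — lb-2 crashes.
  lb-2 sheds 399 req/s to app-a: 399 each.
    app-a: 20+399 = 419 > 80
Round 4 — app-a crashes.
  app-a sheds 419 req/s: no online neighbours, lost.
No further crashes.

5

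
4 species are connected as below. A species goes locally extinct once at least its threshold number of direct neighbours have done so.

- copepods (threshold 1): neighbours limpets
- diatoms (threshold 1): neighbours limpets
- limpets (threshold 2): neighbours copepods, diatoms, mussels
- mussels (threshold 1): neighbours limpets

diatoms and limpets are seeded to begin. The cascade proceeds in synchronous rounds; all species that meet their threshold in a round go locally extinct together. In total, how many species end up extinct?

Round 1 — diatoms, limpets go locally extinct (initial).
Round 2 — checking thresholds:
  copepods: 1 of 1 neighbours ≥ 1, goes locally extinct.
  mussels: 1 of 1 neighbours ≥ 1, goes locally extinct.
Round 3 — no new extinctions; cascade stops.

4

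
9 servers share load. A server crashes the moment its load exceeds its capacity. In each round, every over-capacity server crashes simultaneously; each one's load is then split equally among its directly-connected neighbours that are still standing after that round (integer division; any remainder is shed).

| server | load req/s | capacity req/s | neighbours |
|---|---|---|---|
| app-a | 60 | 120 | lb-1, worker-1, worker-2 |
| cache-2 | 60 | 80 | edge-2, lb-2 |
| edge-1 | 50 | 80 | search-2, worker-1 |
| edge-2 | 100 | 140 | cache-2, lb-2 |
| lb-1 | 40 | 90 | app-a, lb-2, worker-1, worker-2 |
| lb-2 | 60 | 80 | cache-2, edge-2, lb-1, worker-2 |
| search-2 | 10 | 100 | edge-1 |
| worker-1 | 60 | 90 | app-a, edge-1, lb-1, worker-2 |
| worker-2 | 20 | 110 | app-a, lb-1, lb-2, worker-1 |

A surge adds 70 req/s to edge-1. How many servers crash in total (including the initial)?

Round 1 — edge-1 at 120 > 80. edge-1 crashes.
  edge-1 sheds 120 req/s to search-2, worker-1: 60 each.
    search-2: 10+60 = 70 ≤ 100
    worker-1: 60+60 = 120 > 90
Round 2 — worker-1 crashes.
  worker-1 sheds 120 req/s to app-a, lb-1, worker-2: 40 each.
    app-a: 60+40 = 100 ≤ 120
    lb-1: 40+40 = 80 ≤ 90
    worker-2: 20+40 = 60 ≤ 110
No further crashes.

2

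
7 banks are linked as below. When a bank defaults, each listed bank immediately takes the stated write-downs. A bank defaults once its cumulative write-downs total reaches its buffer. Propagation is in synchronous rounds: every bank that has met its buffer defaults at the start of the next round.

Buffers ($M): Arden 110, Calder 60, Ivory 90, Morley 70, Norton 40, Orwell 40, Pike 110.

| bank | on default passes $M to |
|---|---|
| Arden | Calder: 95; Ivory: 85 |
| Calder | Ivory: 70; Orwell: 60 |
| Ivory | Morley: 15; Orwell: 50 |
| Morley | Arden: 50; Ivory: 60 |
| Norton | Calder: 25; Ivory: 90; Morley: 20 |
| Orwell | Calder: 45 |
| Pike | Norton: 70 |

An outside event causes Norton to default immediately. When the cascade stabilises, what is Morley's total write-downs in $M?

Round 1 — Norton defaults (initial).
  Calder: +25 → 25 < 60
  Ivory: +90 → 90 ≥ 90
  Morley: +20 → 20 < 70
Round 2 — Ivory defaults.
  Morley: +15 → 35 < 70
  Orwell: +50 → 50 ≥ 40
Round 3 — Orwell defaults.
  Calder: +45 → 70 ≥ 60
Round 4 — Calder defaults.
No further defaults.

35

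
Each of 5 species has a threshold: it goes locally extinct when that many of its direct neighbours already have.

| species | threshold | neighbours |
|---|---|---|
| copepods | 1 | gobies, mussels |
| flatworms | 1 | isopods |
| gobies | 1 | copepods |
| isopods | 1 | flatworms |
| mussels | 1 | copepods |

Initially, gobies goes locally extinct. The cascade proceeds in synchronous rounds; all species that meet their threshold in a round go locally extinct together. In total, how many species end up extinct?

Round 1 — gobies goes locally extinct (initial).
Round 2 — checking thresholds:
  copepods: 1 of 2 neighbours ≥ 1, goes locally extinct.
Round 3 — checking thresholds:
  mussels: 1 of 1 neighbours ≥ 1, goes locally extinct.
Round 4 — no new extinctions; cascade stops.

3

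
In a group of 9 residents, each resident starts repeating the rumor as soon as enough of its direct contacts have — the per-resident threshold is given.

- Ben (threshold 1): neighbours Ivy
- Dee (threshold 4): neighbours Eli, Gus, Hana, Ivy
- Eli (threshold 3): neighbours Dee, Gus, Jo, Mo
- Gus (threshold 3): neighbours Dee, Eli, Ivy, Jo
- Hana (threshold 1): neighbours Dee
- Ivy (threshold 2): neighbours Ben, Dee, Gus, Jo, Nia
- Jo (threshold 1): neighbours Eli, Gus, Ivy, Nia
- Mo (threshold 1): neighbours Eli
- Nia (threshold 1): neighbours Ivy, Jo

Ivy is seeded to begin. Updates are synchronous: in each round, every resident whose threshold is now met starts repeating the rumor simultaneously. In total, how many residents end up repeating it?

4

Round 1 — Ivy starts repeating the rumor (initial).
Round 2 — checking thresholds:
  Ben: 1 of 1 neighbours ≥ 1, starts repeating the rumor.
  Dee: 1 of 4 neighbours < 4, below threshold.
  Gus: 1 of 4 neighbours < 3, below threshold.
  Jo: 1 of 4 neighbours ≥ 1, starts repeating the rumor.
  Nia: 1 of 2 neighbours ≥ 1, starts repeating the rumor.
Round 3 — no new spreads; cascade stops.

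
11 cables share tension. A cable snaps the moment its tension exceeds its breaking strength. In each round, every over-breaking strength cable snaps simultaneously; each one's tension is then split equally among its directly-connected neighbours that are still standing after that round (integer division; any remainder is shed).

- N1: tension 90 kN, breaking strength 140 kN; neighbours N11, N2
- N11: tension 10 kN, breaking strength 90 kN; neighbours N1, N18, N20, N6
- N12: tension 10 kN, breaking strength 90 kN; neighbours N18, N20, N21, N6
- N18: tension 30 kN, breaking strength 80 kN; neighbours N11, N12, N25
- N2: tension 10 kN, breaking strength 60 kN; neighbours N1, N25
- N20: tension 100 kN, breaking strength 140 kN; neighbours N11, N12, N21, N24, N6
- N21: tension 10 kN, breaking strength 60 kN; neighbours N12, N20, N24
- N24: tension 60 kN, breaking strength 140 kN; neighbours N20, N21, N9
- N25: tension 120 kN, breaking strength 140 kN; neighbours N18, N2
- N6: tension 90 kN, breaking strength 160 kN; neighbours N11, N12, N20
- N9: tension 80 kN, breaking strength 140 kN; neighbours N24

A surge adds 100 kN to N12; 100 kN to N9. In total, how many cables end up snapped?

Round 1 — N12 at 110 > 90; N9 at 180 > 140. N12, N9 snap.
  N12 sheds 110 kN to N18, N20, N21, N6: 27 each (2 lost).
    N18: 30+27 = 57 ≤ 80
    N20: 100+27 = 127 ≤ 140
    N21: 10+27 = 37 ≤ 60
    N6: 90+27 = 117 ≤ 160
  N9 sheds 180 kN to N24: 180 each.
    N24: 60+180 = 240 > 140
Round 2 — N24 snaps.
  N24 sheds 240 kN to N20, N21: 120 each.
    N20: 127+120 = 247 > 140
    N21: 37+120 = 157 > 60
Round 3 — N20, N21 snap.
  N20 sheds 247 kN to N11, N6: 123 each (1 lost).
    N11: 10+123 = 133 > 90
    N6: 117+123 = 240 > 160
  N21 sheds 157 kN: no online neighbours, lost.
Round 4 — N11, N6 snap.
  N11 sheds 133 kN to N1, N18: 66 each (1 lost).
    N1: 90+66 = 156 > 140
    N18: 57+66 = 123 > 80
  N6 sheds 240 kN: no online neighbours, lost.
Round 5 — N1, N18 snap.
  N1 sheds 156 kN to N2: 156 each.
    N2: 10+156 = 166 > 60
  N18 sheds 123 kN to N25: 123 each.
    N25: 120+123 = 243 > 140
Round 6 — N2, N25 snap.
  N2 sheds 166 kN: no online neighbours, lost.
  N25 sheds 243 kN: no online neighbours, lost.
No further breaks.

11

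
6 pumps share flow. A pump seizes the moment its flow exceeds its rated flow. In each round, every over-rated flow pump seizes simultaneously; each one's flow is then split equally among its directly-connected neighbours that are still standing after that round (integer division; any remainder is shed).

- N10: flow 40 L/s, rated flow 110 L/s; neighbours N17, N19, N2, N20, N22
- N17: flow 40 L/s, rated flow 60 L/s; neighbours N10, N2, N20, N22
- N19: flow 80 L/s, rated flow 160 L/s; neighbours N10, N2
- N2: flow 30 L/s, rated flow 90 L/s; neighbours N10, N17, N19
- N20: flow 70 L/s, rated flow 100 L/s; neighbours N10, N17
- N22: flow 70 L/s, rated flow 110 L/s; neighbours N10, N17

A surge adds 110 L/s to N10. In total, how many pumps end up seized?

4

Round 1 — N10 at 150 > 110. N10 seizes.
  N10 sheds 150 L/s to N17, N19, N2, N20, N22: 30 each.
    N17: 40+30 = 70 > 60
    N19: 80+30 = 110 ≤ 160
    N2: 30+30 = 60 ≤ 90
    N20: 70+30 = 100 ≤ 100
    N22: 70+30 = 100 ≤ 110
Round 2 — N17 seizes.
  N17 sheds 70 L/s to N2, N20, N22: 23 each (1 lost).
    N2: 60+23 = 83 ≤ 90
    N20: 100+23 = 123 > 100
    N22: 100+23 = 123 > 110
Round 3 — N20, N22 seize.
  N20 sheds 123 L/s: no online neighbours, lost.
  N22 sheds 123 L/s: no online neighbours, lost.
No further seizures.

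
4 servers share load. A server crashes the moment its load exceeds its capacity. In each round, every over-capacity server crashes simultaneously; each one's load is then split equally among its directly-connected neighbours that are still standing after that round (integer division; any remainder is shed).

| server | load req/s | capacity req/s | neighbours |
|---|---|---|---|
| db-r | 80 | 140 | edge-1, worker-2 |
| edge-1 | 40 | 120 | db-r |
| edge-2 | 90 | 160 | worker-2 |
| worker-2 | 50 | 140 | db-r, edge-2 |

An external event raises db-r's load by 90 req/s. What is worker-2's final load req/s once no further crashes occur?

Round 1 — db-r at 170 > 140. db-r crashes.
  db-r sheds 170 req/s to edge-1, worker-2: 85 each.
    edge-1: 40+85 = 125 > 120
    worker-2: 50+85 = 135 ≤ 140
Round 2 — edge-1 crashes.
  edge-1 sheds 125 req/s: no online neighbours, lost.
No further crashes.

135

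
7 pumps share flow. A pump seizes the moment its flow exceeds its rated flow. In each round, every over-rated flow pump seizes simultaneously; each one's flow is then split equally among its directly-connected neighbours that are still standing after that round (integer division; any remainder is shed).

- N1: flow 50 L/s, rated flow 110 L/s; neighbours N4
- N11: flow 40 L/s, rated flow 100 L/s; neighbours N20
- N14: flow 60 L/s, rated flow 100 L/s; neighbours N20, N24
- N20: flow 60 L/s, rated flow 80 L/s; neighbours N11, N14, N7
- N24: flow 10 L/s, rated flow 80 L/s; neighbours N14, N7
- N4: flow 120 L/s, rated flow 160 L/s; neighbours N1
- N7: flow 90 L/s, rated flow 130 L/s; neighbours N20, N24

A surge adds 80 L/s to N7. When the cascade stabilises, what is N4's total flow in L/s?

Round 1 — N7 at 170 > 130. N7 seizes.
  N7 sheds 170 L/s to N20, N24: 85 each.
    N20: 60+85 = 145 > 80
    N24: 10+85 = 95 > 80
Round 2 — N20, N24 seize.
  N20 sheds 145 L/s to N11, N14: 72 each (1 lost).
    N11: 40+72 = 112 > 100
    N14: 60+72 = 132 > 100
  N24 sheds 95 L/s to N14: 95 each.
    N14: 132+95 = 227 > 100
Round 3 — N11, N14 seize.
  N11 sheds 112 L/s: no online neighbours, lost.
  N14 sheds 227 L/s: no online neighbours, lost.
No further seizures.

120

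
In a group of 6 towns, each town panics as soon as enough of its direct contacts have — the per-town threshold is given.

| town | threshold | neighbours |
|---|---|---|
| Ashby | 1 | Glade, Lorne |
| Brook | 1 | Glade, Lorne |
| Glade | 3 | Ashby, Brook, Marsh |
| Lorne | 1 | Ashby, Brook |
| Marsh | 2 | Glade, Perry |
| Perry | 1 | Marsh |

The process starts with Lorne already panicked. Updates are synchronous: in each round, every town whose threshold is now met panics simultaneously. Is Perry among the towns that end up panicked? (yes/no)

Round 1 — Lorne panics (initial).
Round 2 — checking thresholds:
  Ashby: 1 of 2 neighbours ≥ 1, panics.
  Brook: 1 of 2 neighbours ≥ 1, panics.
Round 3 — no new panics; cascade stops.

no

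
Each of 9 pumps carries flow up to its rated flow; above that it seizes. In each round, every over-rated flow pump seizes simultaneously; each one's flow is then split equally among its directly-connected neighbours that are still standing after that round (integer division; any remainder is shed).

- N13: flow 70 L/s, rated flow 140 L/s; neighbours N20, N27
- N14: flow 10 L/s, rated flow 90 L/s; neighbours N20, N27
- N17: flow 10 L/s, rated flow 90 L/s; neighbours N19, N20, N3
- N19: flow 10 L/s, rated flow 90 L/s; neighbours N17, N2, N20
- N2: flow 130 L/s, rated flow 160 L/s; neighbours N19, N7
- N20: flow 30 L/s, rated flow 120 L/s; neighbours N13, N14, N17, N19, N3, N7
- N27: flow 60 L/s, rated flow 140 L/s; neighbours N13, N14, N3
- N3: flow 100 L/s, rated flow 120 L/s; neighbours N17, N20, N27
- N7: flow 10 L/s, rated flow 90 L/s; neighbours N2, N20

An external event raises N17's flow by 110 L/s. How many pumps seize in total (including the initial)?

Round 1 — N17 at 120 > 90. N17 seizes.
  N17 sheds 120 L/s to N19, N20, N3: 40 each.
    N19: 10+40 = 50 ≤ 90
    N20: 30+40 = 70 ≤ 120
    N3: 100+40 = 140 > 120
Round 2 — N3 seizes.
  N3 sheds 140 L/s to N20, N27: 70 each.
    N20: 70+70 = 140 > 120
    N27: 60+70 = 130 ≤ 140
Round 3 — N20 seizes.
  N20 sheds 140 L/s to N13, N14, N19, N7: 35 each.
    N13: 70+35 = 105 ≤ 140
    N14: 10+35 = 45 ≤ 90
    N19: 50+35 = 85 ≤ 90
    N7: 10+35 = 45 ≤ 90
No further seizures.

3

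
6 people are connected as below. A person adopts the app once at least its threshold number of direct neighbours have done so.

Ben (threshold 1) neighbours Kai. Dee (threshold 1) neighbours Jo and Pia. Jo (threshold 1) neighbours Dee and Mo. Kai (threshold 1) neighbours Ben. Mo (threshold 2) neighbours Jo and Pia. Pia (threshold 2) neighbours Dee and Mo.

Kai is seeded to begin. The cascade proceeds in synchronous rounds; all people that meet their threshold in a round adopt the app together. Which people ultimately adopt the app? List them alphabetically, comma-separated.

Ben, Kai

Round 1 — Kai adopts the app (initial).
Round 2 — checking thresholds:
  Ben: 1 of 1 neighbours ≥ 1, adopts the app.
Round 3 — no new adoptions; cascade stops.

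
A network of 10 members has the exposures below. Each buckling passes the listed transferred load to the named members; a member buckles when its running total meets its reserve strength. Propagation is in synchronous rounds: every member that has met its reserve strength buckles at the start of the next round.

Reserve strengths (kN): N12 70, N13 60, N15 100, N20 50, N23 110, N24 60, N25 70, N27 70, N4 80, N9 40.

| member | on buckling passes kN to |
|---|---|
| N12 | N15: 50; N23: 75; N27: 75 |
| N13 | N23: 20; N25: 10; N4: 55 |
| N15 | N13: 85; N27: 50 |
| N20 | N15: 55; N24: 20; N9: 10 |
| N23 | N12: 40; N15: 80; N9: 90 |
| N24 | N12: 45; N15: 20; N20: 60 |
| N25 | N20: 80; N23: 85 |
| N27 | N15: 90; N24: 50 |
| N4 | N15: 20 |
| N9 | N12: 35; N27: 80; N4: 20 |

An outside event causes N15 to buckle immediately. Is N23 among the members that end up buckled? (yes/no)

Round 1 — N15 buckles (initial).
  N13: +85 → 85 ≥ 60
  N27: +50 → 50 < 70
Round 2 — N13 buckles.
  N23: +20 → 20 < 110
  N25: +10 → 10 < 70
  N4: +55 → 55 < 80
No further bucklings.

no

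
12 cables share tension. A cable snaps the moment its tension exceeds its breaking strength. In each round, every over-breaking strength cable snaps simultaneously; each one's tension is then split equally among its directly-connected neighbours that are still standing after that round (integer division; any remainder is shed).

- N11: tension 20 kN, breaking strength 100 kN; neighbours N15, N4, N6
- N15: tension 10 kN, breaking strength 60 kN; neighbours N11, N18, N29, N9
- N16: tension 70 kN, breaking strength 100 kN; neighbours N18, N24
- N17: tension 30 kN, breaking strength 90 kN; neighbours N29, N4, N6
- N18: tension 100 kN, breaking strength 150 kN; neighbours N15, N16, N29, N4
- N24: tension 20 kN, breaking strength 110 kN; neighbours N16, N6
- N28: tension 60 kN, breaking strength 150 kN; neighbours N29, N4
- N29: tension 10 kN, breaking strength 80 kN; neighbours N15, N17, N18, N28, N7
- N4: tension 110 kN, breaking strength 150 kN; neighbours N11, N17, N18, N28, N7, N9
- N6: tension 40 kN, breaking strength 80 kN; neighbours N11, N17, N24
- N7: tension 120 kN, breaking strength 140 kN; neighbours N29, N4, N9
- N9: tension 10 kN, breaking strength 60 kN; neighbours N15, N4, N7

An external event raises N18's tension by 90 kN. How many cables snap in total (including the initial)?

Round 1 — N18 at 190 > 150. N18 snaps.
  N18 sheds 190 kN to N15, N16, N29, N4: 47 each (2 lost).
    N15: 10+47 = 57 ≤ 60
    N16: 70+47 = 117 > 100
    N29: 10+47 = 57 ≤ 80
    N4: 110+47 = 157 > 150
Round 2 — N16, N4 snap.
  N16 sheds 117 kN to N24: 117 each.
    N24: 20+117 = 137 > 110
  N4 sheds 157 kN to N11, N17, N28, N7, N9: 31 each (2 lost).
    N11: 20+31 = 51 ≤ 100
    N17: 30+31 = 61 ≤ 90
    N28: 60+31 = 91 ≤ 150
    N7: 120+31 = 151 > 140
    N9: 10+31 = 41 ≤ 60
Round 3 — N24, N7 snap.
  N24 sheds 137 kN to N6: 137 each.
    N6: 40+137 = 177 > 80
  N7 sheds 151 kN to N29, N9: 75 each (1 lost).
    N29: 57+75 = 132 > 80
    N9: 41+75 = 116 > 60
Round 4 — N29, N6, N9 snap.
  N29 sheds 132 kN to N15, N17, N28: 44 each.
    N15: 57+44 = 101 > 60
    N17: 61+44 = 105 > 90
    N28: 91+44 = 135 ≤ 150
  N6 sheds 177 kN to N11, N17: 88 each (1 lost).
    N11: 51+88 = 139 > 100
    N17: 105+88 = 193 > 90
  N9 sheds 116 kN to N15: 116 each.
    N15: 101+116 = 217 > 60
Round 5 — N11, N15, N17 snap.
  N11 sheds 139 kN: no online neighbours, lost.
  N15 sheds 217 kN: no online neighbours, lost.
  N17 sheds 193 kN: no online neighbours, lost.
No further breaks.

11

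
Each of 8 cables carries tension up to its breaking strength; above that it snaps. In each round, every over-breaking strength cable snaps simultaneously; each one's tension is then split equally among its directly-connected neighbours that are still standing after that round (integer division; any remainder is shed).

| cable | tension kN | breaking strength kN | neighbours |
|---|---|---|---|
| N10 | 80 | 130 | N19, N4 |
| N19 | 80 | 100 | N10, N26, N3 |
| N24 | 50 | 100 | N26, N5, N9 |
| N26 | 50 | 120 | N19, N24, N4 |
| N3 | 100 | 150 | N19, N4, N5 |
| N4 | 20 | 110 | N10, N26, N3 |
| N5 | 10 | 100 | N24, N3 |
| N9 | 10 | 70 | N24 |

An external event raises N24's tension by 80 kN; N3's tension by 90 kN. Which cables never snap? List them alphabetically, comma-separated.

Round 1 — N24 at 130 > 100; N3 at 190 > 150. N24, N3 snap.
  N24 sheds 130 kN to N26, N5, N9: 43 each (1 lost).
    N26: 50+43 = 93 ≤ 120
    N5: 10+43 = 53 ≤ 100
    N9: 10+43 = 53 ≤ 70
  N3 sheds 190 kN to N19, N4, N5: 63 each (1 lost).
    N19: 80+63 = 143 > 100
    N4: 20+63 = 83 ≤ 110
    N5: 53+63 = 116 > 100
Round 2 — N19, N5 snap.
  N19 sheds 143 kN to N10, N26: 71 each (1 lost).
    N10: 80+71 = 151 > 130
    N26: 93+71 = 164 > 120
  N5 sheds 116 kN: no online neighbours, lost.
Round 3 — N10, N26 snap.
  N10 sheds 151 kN to N4: 151 each.
    N4: 83+151 = 234 > 110
  N26 sheds 164 kN to N4: 164 each.
    N4: 234+164 = 398 > 110
Round 4 — N4 snaps.
  N4 sheds 398 kN: no online neighbours, lost.
No further breaks.

N9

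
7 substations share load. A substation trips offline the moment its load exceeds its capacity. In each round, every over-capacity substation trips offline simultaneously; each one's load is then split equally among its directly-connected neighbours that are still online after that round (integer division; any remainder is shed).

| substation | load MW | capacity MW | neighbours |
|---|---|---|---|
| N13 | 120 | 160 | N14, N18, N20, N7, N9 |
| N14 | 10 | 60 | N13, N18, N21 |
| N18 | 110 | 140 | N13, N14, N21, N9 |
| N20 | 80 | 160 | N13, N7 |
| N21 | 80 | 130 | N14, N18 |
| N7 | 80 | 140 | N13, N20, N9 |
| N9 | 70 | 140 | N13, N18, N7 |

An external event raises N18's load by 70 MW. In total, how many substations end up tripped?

Round 1 — N18 at 180 > 140. N18 trips offline.
  N18 sheds 180 MW to N13, N14, N21, N9: 45 each.
    N13: 120+45 = 165 > 160
    N14: 10+45 = 55 ≤ 60
    N21: 80+45 = 125 ≤ 130
    N9: 70+45 = 115 ≤ 140
Round 2 — N13 trips offline.
  N13 sheds 165 MW to N14, N20, N7, N9: 41 each (1 lost).
    N14: 55+41 = 96 > 60
    N20: 80+41 = 121 ≤ 160
    N7: 80+41 = 121 ≤ 140
    N9: 115+41 = 156 > 140
Round 3 — N14, N9 trip offline.
  N14 sheds 96 MW to N21: 96 each.
    N21: 125+96 = 221 > 130
  N9 sheds 156 MW to N7: 156 each.
    N7: 121+156 = 277 > 140
Round 4 — N21, N7 trip offline.
  N21 sheds 221 MW: no online neighbours, lost.
  N7 sheds 277 MW to N20: 277 each.
    N20: 121+277 = 398 > 160
Round 5 — N20 trips offline.
  N20 sheds 398 MW: no online neighbours, lost.
No further trips.

7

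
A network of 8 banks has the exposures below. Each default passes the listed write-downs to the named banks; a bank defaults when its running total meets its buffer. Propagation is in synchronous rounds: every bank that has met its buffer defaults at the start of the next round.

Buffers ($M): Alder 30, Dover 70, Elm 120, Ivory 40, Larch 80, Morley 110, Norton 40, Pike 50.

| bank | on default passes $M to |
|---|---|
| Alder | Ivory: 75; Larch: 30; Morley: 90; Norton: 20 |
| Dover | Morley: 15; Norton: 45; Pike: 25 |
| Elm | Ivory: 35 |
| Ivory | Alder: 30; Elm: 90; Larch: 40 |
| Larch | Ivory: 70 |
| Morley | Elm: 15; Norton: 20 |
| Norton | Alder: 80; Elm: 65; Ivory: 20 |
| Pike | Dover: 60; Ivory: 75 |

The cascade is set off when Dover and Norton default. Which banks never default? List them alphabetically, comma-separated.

Round 1 — Dover, Norton default (initial).
  Alder: +80 → 80 ≥ 30
  Elm: +65 → 65 < 120
  Ivory: +20 → 20 < 40
  Morley: +15 → 15 < 110
  Pike: +25 → 25 < 50
Round 2 — Alder defaults.
  Ivory: +75 → 95 ≥ 40
  Larch: +30 → 30 < 80
  Morley: +90 → 105 < 110
Round 3 — Ivory defaults.
  Elm: +90 → 155 ≥ 120
  Larch: +40 → 70 < 80
Round 4 — Elm defaults.
No further defaults.

Larch, Morley, Pike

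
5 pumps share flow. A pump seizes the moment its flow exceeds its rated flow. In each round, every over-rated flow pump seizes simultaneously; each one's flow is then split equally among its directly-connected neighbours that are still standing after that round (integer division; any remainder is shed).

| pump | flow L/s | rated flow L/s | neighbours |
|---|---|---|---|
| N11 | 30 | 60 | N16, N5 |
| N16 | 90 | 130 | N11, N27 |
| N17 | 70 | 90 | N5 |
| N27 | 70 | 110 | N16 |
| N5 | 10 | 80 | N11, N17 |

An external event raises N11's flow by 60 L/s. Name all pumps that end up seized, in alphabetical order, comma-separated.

N11, N16, N27

Round 1 — N11 at 90 > 60. N11 seizes.
  N11 sheds 90 L/s to N16, N5: 45 each.
    N16: 90+45 = 135 > 130
    N5: 10+45 = 55 ≤ 80
Round 2 — N16 seizes.
  N16 sheds 135 L/s to N27: 135 each.
    N27: 70+135 = 205 > 110
Round 3 — N27 seizes.
  N27 sheds 205 L/s: no online neighbours, lost.
No further seizures.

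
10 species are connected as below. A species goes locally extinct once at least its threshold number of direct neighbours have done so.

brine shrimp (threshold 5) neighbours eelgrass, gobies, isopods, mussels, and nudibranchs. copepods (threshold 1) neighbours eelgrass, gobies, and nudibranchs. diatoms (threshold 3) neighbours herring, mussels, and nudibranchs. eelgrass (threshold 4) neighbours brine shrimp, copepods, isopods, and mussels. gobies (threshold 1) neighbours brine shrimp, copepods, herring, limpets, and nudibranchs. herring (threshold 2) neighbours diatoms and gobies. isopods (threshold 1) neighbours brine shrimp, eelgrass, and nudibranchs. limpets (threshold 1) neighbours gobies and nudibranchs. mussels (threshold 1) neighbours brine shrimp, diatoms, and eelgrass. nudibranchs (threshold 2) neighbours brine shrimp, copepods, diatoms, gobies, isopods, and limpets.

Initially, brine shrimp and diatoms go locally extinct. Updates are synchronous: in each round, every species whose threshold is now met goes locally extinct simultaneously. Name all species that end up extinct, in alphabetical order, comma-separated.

Round 1 — brine shrimp, diatoms go locally extinct (initial).
Round 2 — checking thresholds:
  eelgrass: 1 of 4 neighbours < 4, not yet.
  gobies: 1 of 5 neighbours ≥ 1, goes locally extinct.
  herring: 1 of 2 neighbours < 2, not yet.
  isopods: 1 of 3 neighbours ≥ 1, goes locally extinct.
  mussels: 2 of 3 neighbours ≥ 1, goes locally extinct.
  nudibranchs: 2 of 6 neighbours ≥ 2, goes locally extinct.
Round 3 — checking thresholds:
  copepods: 2 of 3 neighbours ≥ 1, goes locally extinct.
  eelgrass: 3 of 4 neighbours < 4, not yet.
  herring: 2 of 2 neighbours ≥ 2, goes locally extinct.
  limpets: 2 of 2 neighbours ≥ 1, goes locally extinct.
Round 4 — checking thresholds:
  eelgrass: 4 of 4 neighbours ≥ 4, goes locally extinct.
Round 5 — no new extinctions; cascade stops.

brine shrimp, copepods, diatoms, eelgrass, gobies, herring, isopods, limpets, mussels, nudibranchs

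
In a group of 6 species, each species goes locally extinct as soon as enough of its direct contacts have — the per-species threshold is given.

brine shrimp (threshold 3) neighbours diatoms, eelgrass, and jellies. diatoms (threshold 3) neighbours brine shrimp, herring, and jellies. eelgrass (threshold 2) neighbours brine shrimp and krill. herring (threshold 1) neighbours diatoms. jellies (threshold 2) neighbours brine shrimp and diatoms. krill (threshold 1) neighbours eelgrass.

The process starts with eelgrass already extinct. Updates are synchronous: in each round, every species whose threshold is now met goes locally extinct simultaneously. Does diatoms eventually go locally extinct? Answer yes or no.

no

Round 1 — eelgrass goes locally extinct (initial).
Round 2 — checking thresholds:
  brine shrimp: 1 of 3 neighbours < 3, holds.
  krill: 1 of 1 neighbours ≥ 1, goes locally extinct.
Round 3 — no new extinctions; cascade stops.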